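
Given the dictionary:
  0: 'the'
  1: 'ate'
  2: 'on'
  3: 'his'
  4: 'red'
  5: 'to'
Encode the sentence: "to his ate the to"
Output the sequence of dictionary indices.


Look up each word in the dictionary:
  'to' -> 5
  'his' -> 3
  'ate' -> 1
  'the' -> 0
  'to' -> 5

Encoded: [5, 3, 1, 0, 5]


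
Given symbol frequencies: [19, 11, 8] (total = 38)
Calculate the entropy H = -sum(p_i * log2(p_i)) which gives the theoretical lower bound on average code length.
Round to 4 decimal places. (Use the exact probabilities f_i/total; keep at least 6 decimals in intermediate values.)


Per-symbol terms -p_i * log2(p_i) with p_i = f_i/38:
  p = 19/38 = 0.500000: log2(p) = -1.000000, -p*log2(p) = 0.500000
  p = 11/38 = 0.289474: log2(p) = -1.788496, -p*log2(p) = 0.517722
  p = 8/38 = 0.210526: log2(p) = -2.247928, -p*log2(p) = 0.473248
H = 0.500000 + 0.517722 + 0.473248 = 1.490970

H = 1.491 bits/symbol


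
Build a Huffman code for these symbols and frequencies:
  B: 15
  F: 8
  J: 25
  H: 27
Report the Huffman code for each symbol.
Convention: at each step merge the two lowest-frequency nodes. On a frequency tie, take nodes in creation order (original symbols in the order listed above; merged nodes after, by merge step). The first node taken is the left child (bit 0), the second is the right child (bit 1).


Huffman tree construction:
Step 1: Merge F(8) + B(15) = 23
Step 2: Merge (F+B)(23) + J(25) = 48
Step 3: Merge H(27) + ((F+B)+J)(48) = 75
Read each symbol's code off the tree from the root (left child = 0, right child = 1).

Codes:
  B: 101 (length 3)
  F: 100 (length 3)
  J: 11 (length 2)
  H: 0 (length 1)
Average code length: 146/75 = 1.9467 bits/symbol


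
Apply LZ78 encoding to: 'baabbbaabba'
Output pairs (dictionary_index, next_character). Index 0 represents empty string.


LZ78 encoding steps:
Dictionary: {0: ''}
Step 1: w='' (idx 0), next='b' -> output (0, 'b'), add 'b' as idx 1
Step 2: w='' (idx 0), next='a' -> output (0, 'a'), add 'a' as idx 2
Step 3: w='a' (idx 2), next='b' -> output (2, 'b'), add 'ab' as idx 3
Step 4: w='b' (idx 1), next='b' -> output (1, 'b'), add 'bb' as idx 4
Step 5: w='a' (idx 2), next='a' -> output (2, 'a'), add 'aa' as idx 5
Step 6: w='bb' (idx 4), next='a' -> output (4, 'a'), add 'bba' as idx 6


Encoded: [(0, 'b'), (0, 'a'), (2, 'b'), (1, 'b'), (2, 'a'), (4, 'a')]


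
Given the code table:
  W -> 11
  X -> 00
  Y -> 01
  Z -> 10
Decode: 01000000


Decoding:
01 -> Y
00 -> X
00 -> X
00 -> X


Result: YXXX


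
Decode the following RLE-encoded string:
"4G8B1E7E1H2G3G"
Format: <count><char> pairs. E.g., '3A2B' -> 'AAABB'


Expanding each <count><char> pair:
  4G -> 'GGGG'
  8B -> 'BBBBBBBB'
  1E -> 'E'
  7E -> 'EEEEEEE'
  1H -> 'H'
  2G -> 'GG'
  3G -> 'GGG'

Decoded = GGGGBBBBBBBBEEEEEEEEHGGGGG


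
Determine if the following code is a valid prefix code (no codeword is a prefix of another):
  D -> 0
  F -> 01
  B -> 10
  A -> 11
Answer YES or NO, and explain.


Checking each pair (does one codeword prefix another?):
  D='0' vs F='01': prefix -- VIOLATION

NO -- this is NOT a valid prefix code. D (0) is a prefix of F (01).


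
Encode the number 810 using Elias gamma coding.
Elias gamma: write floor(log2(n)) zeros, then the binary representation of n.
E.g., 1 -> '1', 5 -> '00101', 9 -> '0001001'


num_bits = floor(log2(810)) + 1 = 10
leading_zeros = num_bits - 1 = 9
binary(810) = 1100101010

Elias gamma(810) = '000000000' + '1100101010' = 0000000001100101010 (19 bits)


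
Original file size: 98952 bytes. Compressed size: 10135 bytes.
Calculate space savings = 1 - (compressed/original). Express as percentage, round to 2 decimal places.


ratio = compressed/original = 10135/98952 = 0.102423
savings = 1 - ratio = 1 - 0.102423 = 0.897577
as a percentage: 0.897577 * 100 = 89.76%

Space savings = 1 - 10135/98952 = 89.76%


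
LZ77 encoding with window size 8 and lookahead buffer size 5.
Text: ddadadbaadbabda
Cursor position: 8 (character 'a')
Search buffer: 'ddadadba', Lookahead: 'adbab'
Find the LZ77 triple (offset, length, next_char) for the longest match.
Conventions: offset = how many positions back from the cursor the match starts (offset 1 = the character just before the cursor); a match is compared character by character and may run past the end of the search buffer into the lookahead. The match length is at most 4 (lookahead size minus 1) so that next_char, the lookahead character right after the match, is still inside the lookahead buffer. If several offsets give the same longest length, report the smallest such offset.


Try each offset into the search buffer:
  offset=1 (pos 7, char 'a'): match length 1
  offset=2 (pos 6, char 'b'): match length 0
  offset=3 (pos 5, char 'd'): match length 0
  offset=4 (pos 4, char 'a'): match length 4
  offset=5 (pos 3, char 'd'): match length 0
  offset=6 (pos 2, char 'a'): match length 2
  offset=7 (pos 1, char 'd'): match length 0
  offset=8 (pos 0, char 'd'): match length 0
Longest match has length 4 at offset 4.
next_char = character at position 8 + 4 = 12 -> 'b'

Best match: offset=4, length=4 (matching 'adba' starting at position 4)
LZ77 triple: (4, 4, 'b')


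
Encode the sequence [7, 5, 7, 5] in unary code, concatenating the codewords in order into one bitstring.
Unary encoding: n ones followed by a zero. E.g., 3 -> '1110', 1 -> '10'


Encode each number as n ones followed by a terminating 0:
  7 -> 11111110 (8 bits)
  5 -> 111110 (6 bits)
  7 -> 11111110 (8 bits)
  5 -> 111110 (6 bits)
Total length = 8 + 6 + 8 + 6 = 28 bits.

Unary([7, 5, 7, 5]) = 1111111011111011111110111110 (28 bits)


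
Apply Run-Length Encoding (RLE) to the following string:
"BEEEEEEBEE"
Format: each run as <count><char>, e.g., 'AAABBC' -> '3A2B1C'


Scanning runs left to right:
  i=0: run of 'B' x 1 -> '1B'
  i=1: run of 'E' x 6 -> '6E'
  i=7: run of 'B' x 1 -> '1B'
  i=8: run of 'E' x 2 -> '2E'

RLE = 1B6E1B2E


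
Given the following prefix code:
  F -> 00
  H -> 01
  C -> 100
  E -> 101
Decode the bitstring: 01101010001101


Decoding step by step:
Bits 01 -> H
Bits 101 -> E
Bits 01 -> H
Bits 00 -> F
Bits 01 -> H
Bits 101 -> E


Decoded message: HEHFHE


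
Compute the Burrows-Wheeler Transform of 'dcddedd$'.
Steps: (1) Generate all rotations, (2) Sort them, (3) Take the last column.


Rotations (sorted):
  0: $dcddedd -> last char: d
  1: cddedd$d -> last char: d
  2: d$dcdded -> last char: d
  3: dcddedd$ -> last char: $
  4: dd$dcdde -> last char: e
  5: ddedd$dc -> last char: c
  6: dedd$dcd -> last char: d
  7: edd$dcdd -> last char: d


BWT = ddd$ecdd


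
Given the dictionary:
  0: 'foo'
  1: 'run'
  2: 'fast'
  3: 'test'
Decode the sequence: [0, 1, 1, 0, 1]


Look up each index in the dictionary:
  0 -> 'foo'
  1 -> 'run'
  1 -> 'run'
  0 -> 'foo'
  1 -> 'run'

Decoded: "foo run run foo run"


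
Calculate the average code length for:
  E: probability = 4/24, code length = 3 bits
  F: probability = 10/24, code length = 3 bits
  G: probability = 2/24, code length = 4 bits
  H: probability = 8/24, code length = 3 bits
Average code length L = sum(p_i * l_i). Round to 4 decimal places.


Weighted contributions p_i * l_i:
  E: (4/24) * 3 = 12/24
  F: (10/24) * 3 = 30/24
  G: (2/24) * 4 = 8/24
  H: (8/24) * 3 = 24/24
Sum = (12 + 30 + 8 + 24)/24 = 74/24

L = 74/24 = 3.0833 bits/symbol


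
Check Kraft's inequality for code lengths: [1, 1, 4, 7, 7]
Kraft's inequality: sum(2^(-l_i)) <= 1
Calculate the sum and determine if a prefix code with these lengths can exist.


Sum = 2^(-1) + 2^(-1) + 2^(-4) + 2^(-7) + 2^(-7)
    = 0.5 + 0.5 + 0.0625 + 0.0078125 + 0.0078125
    = 138/128 = 1.078125
Since 1.078125 > 1, Kraft's inequality is NOT satisfied.
A prefix code with these lengths CANNOT exist.

Kraft sum = 1.078125. Not satisfied.


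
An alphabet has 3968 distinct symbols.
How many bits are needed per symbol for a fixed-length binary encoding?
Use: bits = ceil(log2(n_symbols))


log2(3968) = 11.9542
Bracket: 2^11 = 2048 < 3968 <= 2^12 = 4096
So ceil(log2(3968)) = 12

bits = ceil(log2(3968)) = ceil(11.9542) = 12 bits


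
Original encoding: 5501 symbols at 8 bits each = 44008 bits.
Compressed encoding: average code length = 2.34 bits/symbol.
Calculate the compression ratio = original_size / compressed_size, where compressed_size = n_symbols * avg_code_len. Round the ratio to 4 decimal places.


original_size = n_symbols * orig_bits = 5501 * 8 = 44008 bits
compressed_size = n_symbols * avg_code_len = 5501 * 2.34 = 12872.34 bits
ratio = original_size / compressed_size = 44008 / 12872.34 = 3.4188

Compression ratio = 3.4188


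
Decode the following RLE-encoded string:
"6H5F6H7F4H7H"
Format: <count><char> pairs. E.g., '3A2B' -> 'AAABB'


Expanding each <count><char> pair:
  6H -> 'HHHHHH'
  5F -> 'FFFFF'
  6H -> 'HHHHHH'
  7F -> 'FFFFFFF'
  4H -> 'HHHH'
  7H -> 'HHHHHHH'

Decoded = HHHHHHFFFFFHHHHHHFFFFFFFHHHHHHHHHHH


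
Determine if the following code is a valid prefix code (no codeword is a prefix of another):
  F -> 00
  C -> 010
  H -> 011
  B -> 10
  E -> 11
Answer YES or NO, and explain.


Checking each pair (does one codeword prefix another?):
  F='00' vs C='010': no prefix
  F='00' vs H='011': no prefix
  F='00' vs B='10': no prefix
  F='00' vs E='11': no prefix
  C='010' vs F='00': no prefix
  C='010' vs H='011': no prefix
  C='010' vs B='10': no prefix
  C='010' vs E='11': no prefix
  H='011' vs F='00': no prefix
  H='011' vs C='010': no prefix
  H='011' vs B='10': no prefix
  H='011' vs E='11': no prefix
  B='10' vs F='00': no prefix
  B='10' vs C='010': no prefix
  B='10' vs H='011': no prefix
  B='10' vs E='11': no prefix
  E='11' vs F='00': no prefix
  E='11' vs C='010': no prefix
  E='11' vs H='011': no prefix
  E='11' vs B='10': no prefix
No violation found over all pairs.

YES -- this is a valid prefix code. No codeword is a prefix of any other codeword.


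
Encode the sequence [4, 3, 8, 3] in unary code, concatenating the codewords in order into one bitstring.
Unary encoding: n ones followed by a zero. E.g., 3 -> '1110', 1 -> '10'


Encode each number as n ones followed by a terminating 0:
  4 -> 11110 (5 bits)
  3 -> 1110 (4 bits)
  8 -> 111111110 (9 bits)
  3 -> 1110 (4 bits)
Total length = 5 + 4 + 9 + 4 = 22 bits.

Unary([4, 3, 8, 3]) = 1111011101111111101110 (22 bits)


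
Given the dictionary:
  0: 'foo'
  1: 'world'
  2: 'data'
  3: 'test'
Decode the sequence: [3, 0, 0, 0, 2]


Look up each index in the dictionary:
  3 -> 'test'
  0 -> 'foo'
  0 -> 'foo'
  0 -> 'foo'
  2 -> 'data'

Decoded: "test foo foo foo data"


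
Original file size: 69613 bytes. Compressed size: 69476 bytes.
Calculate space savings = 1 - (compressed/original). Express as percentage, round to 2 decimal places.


ratio = compressed/original = 69476/69613 = 0.998032
savings = 1 - ratio = 1 - 0.998032 = 0.001968
as a percentage: 0.001968 * 100 = 0.2%

Space savings = 1 - 69476/69613 = 0.2%


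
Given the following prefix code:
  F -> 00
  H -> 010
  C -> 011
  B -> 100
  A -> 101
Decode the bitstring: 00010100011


Decoding step by step:
Bits 00 -> F
Bits 010 -> H
Bits 100 -> B
Bits 011 -> C


Decoded message: FHBC


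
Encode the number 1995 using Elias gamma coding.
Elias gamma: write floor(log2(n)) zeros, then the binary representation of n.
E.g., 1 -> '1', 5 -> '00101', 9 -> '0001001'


num_bits = floor(log2(1995)) + 1 = 11
leading_zeros = num_bits - 1 = 10
binary(1995) = 11111001011

Elias gamma(1995) = '0000000000' + '11111001011' = 000000000011111001011 (21 bits)


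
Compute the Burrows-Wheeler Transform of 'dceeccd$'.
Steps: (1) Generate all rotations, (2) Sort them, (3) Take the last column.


Rotations (sorted):
  0: $dceeccd -> last char: d
  1: ccd$dcee -> last char: e
  2: cd$dceec -> last char: c
  3: ceeccd$d -> last char: d
  4: d$dceecc -> last char: c
  5: dceeccd$ -> last char: $
  6: eccd$dce -> last char: e
  7: eeccd$dc -> last char: c


BWT = decdc$ec


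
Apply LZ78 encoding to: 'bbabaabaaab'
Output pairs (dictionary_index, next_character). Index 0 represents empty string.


LZ78 encoding steps:
Dictionary: {0: ''}
Step 1: w='' (idx 0), next='b' -> output (0, 'b'), add 'b' as idx 1
Step 2: w='b' (idx 1), next='a' -> output (1, 'a'), add 'ba' as idx 2
Step 3: w='ba' (idx 2), next='a' -> output (2, 'a'), add 'baa' as idx 3
Step 4: w='baa' (idx 3), next='a' -> output (3, 'a'), add 'baaa' as idx 4
Step 5: w='b' (idx 1), end of input -> output (1, '')


Encoded: [(0, 'b'), (1, 'a'), (2, 'a'), (3, 'a'), (1, '')]


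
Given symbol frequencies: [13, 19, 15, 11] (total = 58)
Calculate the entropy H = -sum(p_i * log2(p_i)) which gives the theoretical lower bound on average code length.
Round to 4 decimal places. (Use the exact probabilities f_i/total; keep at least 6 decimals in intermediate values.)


Per-symbol terms -p_i * log2(p_i) with p_i = f_i/58:
  p = 13/58 = 0.224138: log2(p) = -2.157541, -p*log2(p) = 0.483587
  p = 19/58 = 0.327586: log2(p) = -1.610053, -p*log2(p) = 0.527431
  p = 15/58 = 0.258621: log2(p) = -1.951090, -p*log2(p) = 0.504592
  p = 11/58 = 0.189655: log2(p) = -2.398549, -p*log2(p) = 0.454897
H = 0.483587 + 0.527431 + 0.504592 + 0.454897 = 1.970507

H = 1.9705 bits/symbol


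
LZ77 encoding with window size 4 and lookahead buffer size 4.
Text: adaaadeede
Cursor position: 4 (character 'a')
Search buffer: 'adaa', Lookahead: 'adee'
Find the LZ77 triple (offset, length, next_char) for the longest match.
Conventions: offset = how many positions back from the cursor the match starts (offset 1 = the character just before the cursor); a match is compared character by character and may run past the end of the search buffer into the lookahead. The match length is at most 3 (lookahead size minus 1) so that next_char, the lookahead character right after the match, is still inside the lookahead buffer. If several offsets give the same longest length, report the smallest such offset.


Try each offset into the search buffer:
  offset=1 (pos 3, char 'a'): match length 1
  offset=2 (pos 2, char 'a'): match length 1
  offset=3 (pos 1, char 'd'): match length 0
  offset=4 (pos 0, char 'a'): match length 2
Longest match has length 2 at offset 4.
next_char = character at position 4 + 2 = 6 -> 'e'

Best match: offset=4, length=2 (matching 'ad' starting at position 0)
LZ77 triple: (4, 2, 'e')


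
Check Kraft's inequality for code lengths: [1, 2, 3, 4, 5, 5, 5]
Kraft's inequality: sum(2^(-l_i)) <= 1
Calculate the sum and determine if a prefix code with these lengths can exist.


Sum = 2^(-1) + 2^(-2) + 2^(-3) + 2^(-4) + 2^(-5) + 2^(-5) + 2^(-5)
    = 0.5 + 0.25 + 0.125 + 0.0625 + 0.03125 + 0.03125 + 0.03125
    = 33/32 = 1.03125
Since 1.03125 > 1, Kraft's inequality is NOT satisfied.
A prefix code with these lengths CANNOT exist.

Kraft sum = 1.03125. Not satisfied.


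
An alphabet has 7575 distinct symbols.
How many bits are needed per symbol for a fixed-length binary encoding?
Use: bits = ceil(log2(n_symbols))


log2(7575) = 12.887
Bracket: 2^12 = 4096 < 7575 <= 2^13 = 8192
So ceil(log2(7575)) = 13

bits = ceil(log2(7575)) = ceil(12.887) = 13 bits


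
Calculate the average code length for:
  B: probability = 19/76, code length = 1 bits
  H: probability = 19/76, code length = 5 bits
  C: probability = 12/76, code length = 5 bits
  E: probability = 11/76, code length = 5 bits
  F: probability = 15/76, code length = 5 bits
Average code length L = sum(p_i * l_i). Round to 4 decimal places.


Weighted contributions p_i * l_i:
  B: (19/76) * 1 = 19/76
  H: (19/76) * 5 = 95/76
  C: (12/76) * 5 = 60/76
  E: (11/76) * 5 = 55/76
  F: (15/76) * 5 = 75/76
Sum = (19 + 95 + 60 + 55 + 75)/76 = 304/76

L = 304/76 = 4.0000 bits/symbol


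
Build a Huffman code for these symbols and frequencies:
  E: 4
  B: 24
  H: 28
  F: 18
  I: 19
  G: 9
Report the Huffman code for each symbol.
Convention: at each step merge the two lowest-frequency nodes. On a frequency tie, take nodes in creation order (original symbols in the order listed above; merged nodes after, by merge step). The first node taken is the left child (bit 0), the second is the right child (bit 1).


Huffman tree construction:
Step 1: Merge E(4) + G(9) = 13
Step 2: Merge (E+G)(13) + F(18) = 31
Step 3: Merge I(19) + B(24) = 43
Step 4: Merge H(28) + ((E+G)+F)(31) = 59
Step 5: Merge (I+B)(43) + (H+((E+G)+F))(59) = 102
Read each symbol's code off the tree from the root (left child = 0, right child = 1).

Codes:
  E: 1100 (length 4)
  B: 01 (length 2)
  H: 10 (length 2)
  F: 111 (length 3)
  I: 00 (length 2)
  G: 1101 (length 4)
Average code length: 248/102 = 2.4314 bits/symbol


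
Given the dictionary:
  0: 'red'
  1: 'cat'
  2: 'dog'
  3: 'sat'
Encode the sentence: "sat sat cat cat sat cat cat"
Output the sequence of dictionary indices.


Look up each word in the dictionary:
  'sat' -> 3
  'sat' -> 3
  'cat' -> 1
  'cat' -> 1
  'sat' -> 3
  'cat' -> 1
  'cat' -> 1

Encoded: [3, 3, 1, 1, 3, 1, 1]


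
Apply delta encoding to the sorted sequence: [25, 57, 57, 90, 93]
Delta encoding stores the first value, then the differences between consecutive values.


First value: 25
Deltas:
  57 - 25 = 32
  57 - 57 = 0
  90 - 57 = 33
  93 - 90 = 3


Delta encoded: [25, 32, 0, 33, 3]


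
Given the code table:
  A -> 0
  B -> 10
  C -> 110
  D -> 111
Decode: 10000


Decoding:
10 -> B
0 -> A
0 -> A
0 -> A


Result: BAAA


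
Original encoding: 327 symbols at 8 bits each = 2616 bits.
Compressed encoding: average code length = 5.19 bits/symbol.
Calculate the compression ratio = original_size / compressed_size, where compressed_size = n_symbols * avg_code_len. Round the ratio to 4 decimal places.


original_size = n_symbols * orig_bits = 327 * 8 = 2616 bits
compressed_size = n_symbols * avg_code_len = 327 * 5.19 = 1697.13 bits
ratio = original_size / compressed_size = 2616 / 1697.13 = 1.5414

Compression ratio = 1.5414


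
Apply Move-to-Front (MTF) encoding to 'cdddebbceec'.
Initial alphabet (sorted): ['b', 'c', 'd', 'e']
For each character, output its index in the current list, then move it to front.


MTF encoding:
'c': index 1 in ['b', 'c', 'd', 'e'] -> ['c', 'b', 'd', 'e']
'd': index 2 in ['c', 'b', 'd', 'e'] -> ['d', 'c', 'b', 'e']
'd': index 0 in ['d', 'c', 'b', 'e'] -> ['d', 'c', 'b', 'e']
'd': index 0 in ['d', 'c', 'b', 'e'] -> ['d', 'c', 'b', 'e']
'e': index 3 in ['d', 'c', 'b', 'e'] -> ['e', 'd', 'c', 'b']
'b': index 3 in ['e', 'd', 'c', 'b'] -> ['b', 'e', 'd', 'c']
'b': index 0 in ['b', 'e', 'd', 'c'] -> ['b', 'e', 'd', 'c']
'c': index 3 in ['b', 'e', 'd', 'c'] -> ['c', 'b', 'e', 'd']
'e': index 2 in ['c', 'b', 'e', 'd'] -> ['e', 'c', 'b', 'd']
'e': index 0 in ['e', 'c', 'b', 'd'] -> ['e', 'c', 'b', 'd']
'c': index 1 in ['e', 'c', 'b', 'd'] -> ['c', 'e', 'b', 'd']


Output: [1, 2, 0, 0, 3, 3, 0, 3, 2, 0, 1]


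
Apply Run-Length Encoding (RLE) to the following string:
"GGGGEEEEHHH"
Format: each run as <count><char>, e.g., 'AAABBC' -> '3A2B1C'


Scanning runs left to right:
  i=0: run of 'G' x 4 -> '4G'
  i=4: run of 'E' x 4 -> '4E'
  i=8: run of 'H' x 3 -> '3H'

RLE = 4G4E3H


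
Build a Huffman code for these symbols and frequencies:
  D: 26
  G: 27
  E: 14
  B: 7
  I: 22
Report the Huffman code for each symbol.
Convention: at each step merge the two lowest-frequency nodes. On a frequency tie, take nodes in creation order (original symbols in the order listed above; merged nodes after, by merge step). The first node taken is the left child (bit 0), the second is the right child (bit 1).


Huffman tree construction:
Step 1: Merge B(7) + E(14) = 21
Step 2: Merge (B+E)(21) + I(22) = 43
Step 3: Merge D(26) + G(27) = 53
Step 4: Merge ((B+E)+I)(43) + (D+G)(53) = 96
Read each symbol's code off the tree from the root (left child = 0, right child = 1).

Codes:
  D: 10 (length 2)
  G: 11 (length 2)
  E: 001 (length 3)
  B: 000 (length 3)
  I: 01 (length 2)
Average code length: 213/96 = 2.2188 bits/symbol


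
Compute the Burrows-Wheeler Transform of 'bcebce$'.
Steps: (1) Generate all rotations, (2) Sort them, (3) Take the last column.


Rotations (sorted):
  0: $bcebce -> last char: e
  1: bce$bce -> last char: e
  2: bcebce$ -> last char: $
  3: ce$bceb -> last char: b
  4: cebce$b -> last char: b
  5: e$bcebc -> last char: c
  6: ebce$bc -> last char: c


BWT = ee$bbcc


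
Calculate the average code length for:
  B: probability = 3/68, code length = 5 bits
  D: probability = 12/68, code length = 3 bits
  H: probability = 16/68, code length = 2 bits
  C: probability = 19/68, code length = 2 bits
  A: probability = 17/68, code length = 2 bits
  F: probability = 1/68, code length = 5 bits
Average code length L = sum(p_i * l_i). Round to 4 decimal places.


Weighted contributions p_i * l_i:
  B: (3/68) * 5 = 15/68
  D: (12/68) * 3 = 36/68
  H: (16/68) * 2 = 32/68
  C: (19/68) * 2 = 38/68
  A: (17/68) * 2 = 34/68
  F: (1/68) * 5 = 5/68
Sum = (15 + 36 + 32 + 38 + 34 + 5)/68 = 160/68

L = 160/68 = 2.3529 bits/symbol


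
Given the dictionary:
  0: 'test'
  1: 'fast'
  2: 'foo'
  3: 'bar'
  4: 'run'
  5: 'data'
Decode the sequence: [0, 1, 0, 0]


Look up each index in the dictionary:
  0 -> 'test'
  1 -> 'fast'
  0 -> 'test'
  0 -> 'test'

Decoded: "test fast test test"


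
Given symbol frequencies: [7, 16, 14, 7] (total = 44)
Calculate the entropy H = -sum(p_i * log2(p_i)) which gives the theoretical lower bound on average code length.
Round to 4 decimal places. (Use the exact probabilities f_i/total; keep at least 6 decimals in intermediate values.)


Per-symbol terms -p_i * log2(p_i) with p_i = f_i/44:
  p = 7/44 = 0.159091: log2(p) = -2.652077, -p*log2(p) = 0.421921
  p = 16/44 = 0.363636: log2(p) = -1.459432, -p*log2(p) = 0.530702
  p = 14/44 = 0.318182: log2(p) = -1.652077, -p*log2(p) = 0.525661
  p = 7/44 = 0.159091: log2(p) = -2.652077, -p*log2(p) = 0.421921
H = 0.421921 + 0.530702 + 0.525661 + 0.421921 = 1.900205

H = 1.9002 bits/symbol


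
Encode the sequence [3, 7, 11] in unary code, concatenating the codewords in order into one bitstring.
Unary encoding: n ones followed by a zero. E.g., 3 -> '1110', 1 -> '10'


Encode each number as n ones followed by a terminating 0:
  3 -> 1110 (4 bits)
  7 -> 11111110 (8 bits)
  11 -> 111111111110 (12 bits)
Total length = 4 + 8 + 12 = 24 bits.

Unary([3, 7, 11]) = 111011111110111111111110 (24 bits)


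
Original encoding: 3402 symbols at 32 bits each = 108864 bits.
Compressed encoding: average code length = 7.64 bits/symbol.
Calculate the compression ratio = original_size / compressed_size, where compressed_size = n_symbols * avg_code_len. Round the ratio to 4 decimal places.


original_size = n_symbols * orig_bits = 3402 * 32 = 108864 bits
compressed_size = n_symbols * avg_code_len = 3402 * 7.64 = 25991.28 bits
ratio = original_size / compressed_size = 108864 / 25991.28 = 4.1885

Compression ratio = 4.1885


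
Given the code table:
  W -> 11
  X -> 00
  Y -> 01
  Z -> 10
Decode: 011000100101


Decoding:
01 -> Y
10 -> Z
00 -> X
10 -> Z
01 -> Y
01 -> Y


Result: YZXZYY


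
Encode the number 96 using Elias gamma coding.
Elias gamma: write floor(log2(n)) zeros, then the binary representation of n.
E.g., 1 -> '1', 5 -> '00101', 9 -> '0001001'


num_bits = floor(log2(96)) + 1 = 7
leading_zeros = num_bits - 1 = 6
binary(96) = 1100000

Elias gamma(96) = '000000' + '1100000' = 0000001100000 (13 bits)


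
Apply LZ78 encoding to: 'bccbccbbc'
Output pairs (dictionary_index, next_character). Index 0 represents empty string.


LZ78 encoding steps:
Dictionary: {0: ''}
Step 1: w='' (idx 0), next='b' -> output (0, 'b'), add 'b' as idx 1
Step 2: w='' (idx 0), next='c' -> output (0, 'c'), add 'c' as idx 2
Step 3: w='c' (idx 2), next='b' -> output (2, 'b'), add 'cb' as idx 3
Step 4: w='c' (idx 2), next='c' -> output (2, 'c'), add 'cc' as idx 4
Step 5: w='b' (idx 1), next='b' -> output (1, 'b'), add 'bb' as idx 5
Step 6: w='c' (idx 2), end of input -> output (2, '')


Encoded: [(0, 'b'), (0, 'c'), (2, 'b'), (2, 'c'), (1, 'b'), (2, '')]


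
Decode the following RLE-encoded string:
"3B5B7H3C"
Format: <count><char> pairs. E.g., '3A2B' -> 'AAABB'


Expanding each <count><char> pair:
  3B -> 'BBB'
  5B -> 'BBBBB'
  7H -> 'HHHHHHH'
  3C -> 'CCC'

Decoded = BBBBBBBBHHHHHHHCCC


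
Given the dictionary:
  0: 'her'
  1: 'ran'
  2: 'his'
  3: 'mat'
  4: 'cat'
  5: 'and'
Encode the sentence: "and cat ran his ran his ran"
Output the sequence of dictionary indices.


Look up each word in the dictionary:
  'and' -> 5
  'cat' -> 4
  'ran' -> 1
  'his' -> 2
  'ran' -> 1
  'his' -> 2
  'ran' -> 1

Encoded: [5, 4, 1, 2, 1, 2, 1]


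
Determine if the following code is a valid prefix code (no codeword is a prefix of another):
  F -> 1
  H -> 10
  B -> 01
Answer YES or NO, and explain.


Checking each pair (does one codeword prefix another?):
  F='1' vs H='10': prefix -- VIOLATION

NO -- this is NOT a valid prefix code. F (1) is a prefix of H (10).


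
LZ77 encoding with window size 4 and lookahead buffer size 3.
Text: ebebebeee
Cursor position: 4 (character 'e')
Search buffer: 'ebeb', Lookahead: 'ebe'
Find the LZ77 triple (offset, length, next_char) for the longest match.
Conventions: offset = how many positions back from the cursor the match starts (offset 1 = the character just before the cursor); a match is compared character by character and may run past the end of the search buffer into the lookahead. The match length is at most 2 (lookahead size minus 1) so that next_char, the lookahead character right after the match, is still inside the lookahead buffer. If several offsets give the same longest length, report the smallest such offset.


Try each offset into the search buffer:
  offset=1 (pos 3, char 'b'): match length 0
  offset=2 (pos 2, char 'e'): match length 2
  offset=3 (pos 1, char 'b'): match length 0
  offset=4 (pos 0, char 'e'): match length 2
Longest match has length 2, found at offsets 2, 4; take the smallest, offset 2.
next_char = character at position 4 + 2 = 6 -> 'e'

Best match: offset=2, length=2 (matching 'eb' starting at position 2)
LZ77 triple: (2, 2, 'e')


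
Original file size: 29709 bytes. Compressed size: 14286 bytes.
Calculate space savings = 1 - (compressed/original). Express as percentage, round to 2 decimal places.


ratio = compressed/original = 14286/29709 = 0.480864
savings = 1 - ratio = 1 - 0.480864 = 0.519136
as a percentage: 0.519136 * 100 = 51.91%

Space savings = 1 - 14286/29709 = 51.91%


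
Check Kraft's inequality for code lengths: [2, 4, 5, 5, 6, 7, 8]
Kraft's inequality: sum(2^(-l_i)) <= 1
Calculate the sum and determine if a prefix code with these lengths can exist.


Sum = 2^(-2) + 2^(-4) + 2^(-5) + 2^(-5) + 2^(-6) + 2^(-7) + 2^(-8)
    = 0.25 + 0.0625 + 0.03125 + 0.03125 + 0.015625 + 0.0078125 + 0.00390625
    = 103/256 = 0.40234375
Since 0.40234375 <= 1, Kraft's inequality IS satisfied.
A prefix code with these lengths CAN exist.

Kraft sum = 0.40234375. Satisfied.


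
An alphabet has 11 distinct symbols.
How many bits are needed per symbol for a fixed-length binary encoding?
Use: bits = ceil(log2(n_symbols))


log2(11) = 3.4594
Bracket: 2^3 = 8 < 11 <= 2^4 = 16
So ceil(log2(11)) = 4

bits = ceil(log2(11)) = ceil(3.4594) = 4 bits


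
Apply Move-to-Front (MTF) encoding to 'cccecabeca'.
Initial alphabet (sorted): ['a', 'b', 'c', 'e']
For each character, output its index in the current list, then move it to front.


MTF encoding:
'c': index 2 in ['a', 'b', 'c', 'e'] -> ['c', 'a', 'b', 'e']
'c': index 0 in ['c', 'a', 'b', 'e'] -> ['c', 'a', 'b', 'e']
'c': index 0 in ['c', 'a', 'b', 'e'] -> ['c', 'a', 'b', 'e']
'e': index 3 in ['c', 'a', 'b', 'e'] -> ['e', 'c', 'a', 'b']
'c': index 1 in ['e', 'c', 'a', 'b'] -> ['c', 'e', 'a', 'b']
'a': index 2 in ['c', 'e', 'a', 'b'] -> ['a', 'c', 'e', 'b']
'b': index 3 in ['a', 'c', 'e', 'b'] -> ['b', 'a', 'c', 'e']
'e': index 3 in ['b', 'a', 'c', 'e'] -> ['e', 'b', 'a', 'c']
'c': index 3 in ['e', 'b', 'a', 'c'] -> ['c', 'e', 'b', 'a']
'a': index 3 in ['c', 'e', 'b', 'a'] -> ['a', 'c', 'e', 'b']


Output: [2, 0, 0, 3, 1, 2, 3, 3, 3, 3]


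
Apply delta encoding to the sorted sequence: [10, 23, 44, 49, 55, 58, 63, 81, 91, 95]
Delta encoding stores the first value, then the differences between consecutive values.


First value: 10
Deltas:
  23 - 10 = 13
  44 - 23 = 21
  49 - 44 = 5
  55 - 49 = 6
  58 - 55 = 3
  63 - 58 = 5
  81 - 63 = 18
  91 - 81 = 10
  95 - 91 = 4


Delta encoded: [10, 13, 21, 5, 6, 3, 5, 18, 10, 4]


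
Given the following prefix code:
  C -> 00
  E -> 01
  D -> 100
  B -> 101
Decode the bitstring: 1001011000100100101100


Decoding step by step:
Bits 100 -> D
Bits 101 -> B
Bits 100 -> D
Bits 01 -> E
Bits 00 -> C
Bits 100 -> D
Bits 101 -> B
Bits 100 -> D


Decoded message: DBDECDBD


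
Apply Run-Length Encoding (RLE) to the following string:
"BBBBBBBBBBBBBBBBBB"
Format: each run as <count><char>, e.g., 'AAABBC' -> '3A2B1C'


Scanning runs left to right:
  i=0: run of 'B' x 18 -> '18B'

RLE = 18B


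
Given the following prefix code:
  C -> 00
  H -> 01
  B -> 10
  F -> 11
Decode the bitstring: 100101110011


Decoding step by step:
Bits 10 -> B
Bits 01 -> H
Bits 01 -> H
Bits 11 -> F
Bits 00 -> C
Bits 11 -> F


Decoded message: BHHFCF


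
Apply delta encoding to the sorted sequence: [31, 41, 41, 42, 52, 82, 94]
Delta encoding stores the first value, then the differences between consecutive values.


First value: 31
Deltas:
  41 - 31 = 10
  41 - 41 = 0
  42 - 41 = 1
  52 - 42 = 10
  82 - 52 = 30
  94 - 82 = 12


Delta encoded: [31, 10, 0, 1, 10, 30, 12]


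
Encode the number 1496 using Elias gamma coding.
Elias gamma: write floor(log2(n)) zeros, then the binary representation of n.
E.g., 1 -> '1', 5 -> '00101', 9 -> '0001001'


num_bits = floor(log2(1496)) + 1 = 11
leading_zeros = num_bits - 1 = 10
binary(1496) = 10111011000

Elias gamma(1496) = '0000000000' + '10111011000' = 000000000010111011000 (21 bits)


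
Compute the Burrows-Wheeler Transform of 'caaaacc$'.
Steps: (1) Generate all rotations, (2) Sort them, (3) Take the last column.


Rotations (sorted):
  0: $caaaacc -> last char: c
  1: aaaacc$c -> last char: c
  2: aaacc$ca -> last char: a
  3: aacc$caa -> last char: a
  4: acc$caaa -> last char: a
  5: c$caaaac -> last char: c
  6: caaaacc$ -> last char: $
  7: cc$caaaa -> last char: a


BWT = ccaaac$a


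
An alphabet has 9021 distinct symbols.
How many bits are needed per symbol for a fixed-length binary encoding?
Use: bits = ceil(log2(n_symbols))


log2(9021) = 13.1391
Bracket: 2^13 = 8192 < 9021 <= 2^14 = 16384
So ceil(log2(9021)) = 14

bits = ceil(log2(9021)) = ceil(13.1391) = 14 bits


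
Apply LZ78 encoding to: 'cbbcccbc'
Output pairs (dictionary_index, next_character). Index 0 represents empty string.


LZ78 encoding steps:
Dictionary: {0: ''}
Step 1: w='' (idx 0), next='c' -> output (0, 'c'), add 'c' as idx 1
Step 2: w='' (idx 0), next='b' -> output (0, 'b'), add 'b' as idx 2
Step 3: w='b' (idx 2), next='c' -> output (2, 'c'), add 'bc' as idx 3
Step 4: w='c' (idx 1), next='c' -> output (1, 'c'), add 'cc' as idx 4
Step 5: w='bc' (idx 3), end of input -> output (3, '')


Encoded: [(0, 'c'), (0, 'b'), (2, 'c'), (1, 'c'), (3, '')]


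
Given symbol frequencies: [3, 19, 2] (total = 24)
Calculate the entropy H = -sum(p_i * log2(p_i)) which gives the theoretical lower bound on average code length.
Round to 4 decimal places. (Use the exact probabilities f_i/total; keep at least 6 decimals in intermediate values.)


Per-symbol terms -p_i * log2(p_i) with p_i = f_i/24:
  p = 3/24 = 0.125000: log2(p) = -3.000000, -p*log2(p) = 0.375000
  p = 19/24 = 0.791667: log2(p) = -0.337035, -p*log2(p) = 0.266819
  p = 2/24 = 0.083333: log2(p) = -3.584963, -p*log2(p) = 0.298747
H = 0.375000 + 0.266819 + 0.298747 = 0.940566

H = 0.9406 bits/symbol


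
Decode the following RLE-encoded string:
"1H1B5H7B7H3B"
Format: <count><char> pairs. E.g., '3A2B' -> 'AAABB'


Expanding each <count><char> pair:
  1H -> 'H'
  1B -> 'B'
  5H -> 'HHHHH'
  7B -> 'BBBBBBB'
  7H -> 'HHHHHHH'
  3B -> 'BBB'

Decoded = HBHHHHHBBBBBBBHHHHHHHBBB


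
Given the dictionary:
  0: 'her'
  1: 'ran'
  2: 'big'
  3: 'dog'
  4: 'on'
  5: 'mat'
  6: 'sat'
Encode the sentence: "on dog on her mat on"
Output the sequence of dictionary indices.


Look up each word in the dictionary:
  'on' -> 4
  'dog' -> 3
  'on' -> 4
  'her' -> 0
  'mat' -> 5
  'on' -> 4

Encoded: [4, 3, 4, 0, 5, 4]


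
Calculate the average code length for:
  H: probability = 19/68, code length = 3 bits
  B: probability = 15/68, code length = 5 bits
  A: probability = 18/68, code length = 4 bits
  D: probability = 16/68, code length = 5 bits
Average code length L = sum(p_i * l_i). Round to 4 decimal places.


Weighted contributions p_i * l_i:
  H: (19/68) * 3 = 57/68
  B: (15/68) * 5 = 75/68
  A: (18/68) * 4 = 72/68
  D: (16/68) * 5 = 80/68
Sum = (57 + 75 + 72 + 80)/68 = 284/68

L = 284/68 = 4.1765 bits/symbol


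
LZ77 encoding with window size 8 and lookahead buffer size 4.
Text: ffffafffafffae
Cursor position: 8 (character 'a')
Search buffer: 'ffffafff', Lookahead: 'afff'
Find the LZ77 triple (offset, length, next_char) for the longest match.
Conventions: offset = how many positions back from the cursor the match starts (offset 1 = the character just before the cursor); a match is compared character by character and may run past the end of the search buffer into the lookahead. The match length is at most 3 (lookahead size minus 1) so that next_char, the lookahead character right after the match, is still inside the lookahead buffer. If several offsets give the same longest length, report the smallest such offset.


Try each offset into the search buffer:
  offset=1 (pos 7, char 'f'): match length 0
  offset=2 (pos 6, char 'f'): match length 0
  offset=3 (pos 5, char 'f'): match length 0
  offset=4 (pos 4, char 'a'): match length 3
  offset=5 (pos 3, char 'f'): match length 0
  offset=6 (pos 2, char 'f'): match length 0
  offset=7 (pos 1, char 'f'): match length 0
  offset=8 (pos 0, char 'f'): match length 0
Longest match has length 3 at offset 4.
next_char = character at position 8 + 3 = 11 -> 'f'

Best match: offset=4, length=3 (matching 'aff' starting at position 4)
LZ77 triple: (4, 3, 'f')


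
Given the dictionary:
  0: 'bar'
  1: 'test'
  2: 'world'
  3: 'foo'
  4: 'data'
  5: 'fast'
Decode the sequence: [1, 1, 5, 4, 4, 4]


Look up each index in the dictionary:
  1 -> 'test'
  1 -> 'test'
  5 -> 'fast'
  4 -> 'data'
  4 -> 'data'
  4 -> 'data'

Decoded: "test test fast data data data"


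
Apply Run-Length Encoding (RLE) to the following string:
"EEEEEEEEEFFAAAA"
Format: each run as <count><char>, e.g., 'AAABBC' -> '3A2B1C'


Scanning runs left to right:
  i=0: run of 'E' x 9 -> '9E'
  i=9: run of 'F' x 2 -> '2F'
  i=11: run of 'A' x 4 -> '4A'

RLE = 9E2F4A


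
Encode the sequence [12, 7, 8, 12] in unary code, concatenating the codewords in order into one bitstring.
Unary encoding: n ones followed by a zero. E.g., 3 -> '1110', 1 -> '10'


Encode each number as n ones followed by a terminating 0:
  12 -> 1111111111110 (13 bits)
  7 -> 11111110 (8 bits)
  8 -> 111111110 (9 bits)
  12 -> 1111111111110 (13 bits)
Total length = 13 + 8 + 9 + 13 = 43 bits.

Unary([12, 7, 8, 12]) = 1111111111110111111101111111101111111111110 (43 bits)


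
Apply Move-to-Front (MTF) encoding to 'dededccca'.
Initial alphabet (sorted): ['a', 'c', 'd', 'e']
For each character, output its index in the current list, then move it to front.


MTF encoding:
'd': index 2 in ['a', 'c', 'd', 'e'] -> ['d', 'a', 'c', 'e']
'e': index 3 in ['d', 'a', 'c', 'e'] -> ['e', 'd', 'a', 'c']
'd': index 1 in ['e', 'd', 'a', 'c'] -> ['d', 'e', 'a', 'c']
'e': index 1 in ['d', 'e', 'a', 'c'] -> ['e', 'd', 'a', 'c']
'd': index 1 in ['e', 'd', 'a', 'c'] -> ['d', 'e', 'a', 'c']
'c': index 3 in ['d', 'e', 'a', 'c'] -> ['c', 'd', 'e', 'a']
'c': index 0 in ['c', 'd', 'e', 'a'] -> ['c', 'd', 'e', 'a']
'c': index 0 in ['c', 'd', 'e', 'a'] -> ['c', 'd', 'e', 'a']
'a': index 3 in ['c', 'd', 'e', 'a'] -> ['a', 'c', 'd', 'e']


Output: [2, 3, 1, 1, 1, 3, 0, 0, 3]


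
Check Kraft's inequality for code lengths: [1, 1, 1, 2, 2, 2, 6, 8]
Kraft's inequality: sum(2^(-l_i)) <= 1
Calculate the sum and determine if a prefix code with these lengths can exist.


Sum = 2^(-1) + 2^(-1) + 2^(-1) + 2^(-2) + 2^(-2) + 2^(-2) + 2^(-6) + 2^(-8)
    = 0.5 + 0.5 + 0.5 + 0.25 + 0.25 + 0.25 + 0.015625 + 0.00390625
    = 581/256 = 2.26953125
Since 2.26953125 > 1, Kraft's inequality is NOT satisfied.
A prefix code with these lengths CANNOT exist.

Kraft sum = 2.26953125. Not satisfied.


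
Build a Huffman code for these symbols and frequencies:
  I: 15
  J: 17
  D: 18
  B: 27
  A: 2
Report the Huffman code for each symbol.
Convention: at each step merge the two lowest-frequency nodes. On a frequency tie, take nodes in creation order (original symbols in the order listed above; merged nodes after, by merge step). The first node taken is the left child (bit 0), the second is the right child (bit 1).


Huffman tree construction:
Step 1: Merge A(2) + I(15) = 17
Step 2: Merge J(17) + (A+I)(17) = 34
Step 3: Merge D(18) + B(27) = 45
Step 4: Merge (J+(A+I))(34) + (D+B)(45) = 79
Read each symbol's code off the tree from the root (left child = 0, right child = 1).

Codes:
  I: 011 (length 3)
  J: 00 (length 2)
  D: 10 (length 2)
  B: 11 (length 2)
  A: 010 (length 3)
Average code length: 175/79 = 2.2152 bits/symbol


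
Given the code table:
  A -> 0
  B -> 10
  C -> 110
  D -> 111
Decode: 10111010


Decoding:
10 -> B
111 -> D
0 -> A
10 -> B


Result: BDAB


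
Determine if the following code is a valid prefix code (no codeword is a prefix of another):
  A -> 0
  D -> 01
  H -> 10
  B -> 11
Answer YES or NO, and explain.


Checking each pair (does one codeword prefix another?):
  A='0' vs D='01': prefix -- VIOLATION

NO -- this is NOT a valid prefix code. A (0) is a prefix of D (01).


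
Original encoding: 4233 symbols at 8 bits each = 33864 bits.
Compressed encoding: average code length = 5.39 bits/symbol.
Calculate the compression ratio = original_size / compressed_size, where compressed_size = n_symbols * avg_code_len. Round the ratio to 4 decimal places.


original_size = n_symbols * orig_bits = 4233 * 8 = 33864 bits
compressed_size = n_symbols * avg_code_len = 4233 * 5.39 = 22815.87 bits
ratio = original_size / compressed_size = 33864 / 22815.87 = 1.4842

Compression ratio = 1.4842


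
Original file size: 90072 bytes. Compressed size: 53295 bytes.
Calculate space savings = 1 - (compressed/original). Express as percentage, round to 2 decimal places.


ratio = compressed/original = 53295/90072 = 0.591693
savings = 1 - ratio = 1 - 0.591693 = 0.408307
as a percentage: 0.408307 * 100 = 40.83%

Space savings = 1 - 53295/90072 = 40.83%


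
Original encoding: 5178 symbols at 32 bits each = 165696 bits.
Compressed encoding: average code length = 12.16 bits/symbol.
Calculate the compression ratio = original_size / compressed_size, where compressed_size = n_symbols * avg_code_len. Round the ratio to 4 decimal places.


original_size = n_symbols * orig_bits = 5178 * 32 = 165696 bits
compressed_size = n_symbols * avg_code_len = 5178 * 12.16 = 62964.48 bits
ratio = original_size / compressed_size = 165696 / 62964.48 = 2.6316

Compression ratio = 2.6316


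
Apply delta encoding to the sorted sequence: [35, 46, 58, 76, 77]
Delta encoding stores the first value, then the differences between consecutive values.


First value: 35
Deltas:
  46 - 35 = 11
  58 - 46 = 12
  76 - 58 = 18
  77 - 76 = 1


Delta encoded: [35, 11, 12, 18, 1]


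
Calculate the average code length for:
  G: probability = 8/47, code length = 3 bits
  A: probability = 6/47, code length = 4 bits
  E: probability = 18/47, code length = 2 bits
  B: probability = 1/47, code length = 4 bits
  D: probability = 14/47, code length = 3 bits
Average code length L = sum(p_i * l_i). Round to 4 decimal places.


Weighted contributions p_i * l_i:
  G: (8/47) * 3 = 24/47
  A: (6/47) * 4 = 24/47
  E: (18/47) * 2 = 36/47
  B: (1/47) * 4 = 4/47
  D: (14/47) * 3 = 42/47
Sum = (24 + 24 + 36 + 4 + 42)/47 = 130/47

L = 130/47 = 2.7660 bits/symbol
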